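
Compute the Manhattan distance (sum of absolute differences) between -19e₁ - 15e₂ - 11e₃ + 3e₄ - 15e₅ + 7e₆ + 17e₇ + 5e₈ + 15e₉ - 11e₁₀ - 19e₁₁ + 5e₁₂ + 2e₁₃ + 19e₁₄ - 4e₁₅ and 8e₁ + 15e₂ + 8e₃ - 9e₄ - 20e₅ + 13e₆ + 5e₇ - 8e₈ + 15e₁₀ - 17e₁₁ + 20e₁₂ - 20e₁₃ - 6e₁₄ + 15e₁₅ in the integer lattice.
248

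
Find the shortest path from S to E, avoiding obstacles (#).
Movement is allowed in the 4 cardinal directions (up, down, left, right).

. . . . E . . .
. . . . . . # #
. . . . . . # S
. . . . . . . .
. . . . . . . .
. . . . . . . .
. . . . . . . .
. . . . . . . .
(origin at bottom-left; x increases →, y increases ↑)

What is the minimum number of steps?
7
(one shortest path: (7, 5) → (7, 4) → (6, 4) → (5, 4) → (4, 4) → (4, 5) → (4, 6) → (4, 7))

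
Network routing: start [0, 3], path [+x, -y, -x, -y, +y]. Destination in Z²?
(0, 2)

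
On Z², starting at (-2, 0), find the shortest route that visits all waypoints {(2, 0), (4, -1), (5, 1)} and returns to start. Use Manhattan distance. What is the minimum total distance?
18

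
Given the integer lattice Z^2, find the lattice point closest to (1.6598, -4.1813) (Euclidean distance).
(2, -4)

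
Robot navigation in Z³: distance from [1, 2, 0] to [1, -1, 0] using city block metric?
3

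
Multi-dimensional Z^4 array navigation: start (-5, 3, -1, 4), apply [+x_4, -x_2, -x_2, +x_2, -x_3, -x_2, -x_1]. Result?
(-6, 1, -2, 5)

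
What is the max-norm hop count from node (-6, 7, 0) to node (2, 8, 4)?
8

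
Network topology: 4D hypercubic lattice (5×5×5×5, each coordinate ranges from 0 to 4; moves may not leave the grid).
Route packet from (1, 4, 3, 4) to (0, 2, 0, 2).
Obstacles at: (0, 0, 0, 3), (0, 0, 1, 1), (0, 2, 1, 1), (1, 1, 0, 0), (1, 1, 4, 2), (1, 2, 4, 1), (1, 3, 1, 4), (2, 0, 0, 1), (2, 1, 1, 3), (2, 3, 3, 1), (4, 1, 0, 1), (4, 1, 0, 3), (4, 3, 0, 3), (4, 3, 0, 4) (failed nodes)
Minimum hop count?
8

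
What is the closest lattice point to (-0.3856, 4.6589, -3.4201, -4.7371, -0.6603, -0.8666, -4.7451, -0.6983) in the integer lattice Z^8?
(0, 5, -3, -5, -1, -1, -5, -1)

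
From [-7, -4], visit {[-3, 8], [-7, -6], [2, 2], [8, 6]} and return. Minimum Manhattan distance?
58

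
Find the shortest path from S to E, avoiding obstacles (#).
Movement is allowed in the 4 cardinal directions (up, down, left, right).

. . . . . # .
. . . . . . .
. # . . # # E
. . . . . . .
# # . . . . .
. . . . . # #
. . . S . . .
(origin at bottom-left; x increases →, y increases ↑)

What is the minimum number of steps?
7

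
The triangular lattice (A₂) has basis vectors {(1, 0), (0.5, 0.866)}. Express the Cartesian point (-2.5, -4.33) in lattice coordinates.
-5b₂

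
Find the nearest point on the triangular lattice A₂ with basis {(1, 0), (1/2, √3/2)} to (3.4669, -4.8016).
(3.5, -4.33)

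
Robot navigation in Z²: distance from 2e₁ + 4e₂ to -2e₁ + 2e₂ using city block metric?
6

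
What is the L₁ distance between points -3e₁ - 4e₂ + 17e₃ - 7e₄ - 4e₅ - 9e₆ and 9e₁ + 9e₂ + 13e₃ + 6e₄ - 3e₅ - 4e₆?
48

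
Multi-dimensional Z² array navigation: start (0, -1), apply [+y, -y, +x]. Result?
(1, -1)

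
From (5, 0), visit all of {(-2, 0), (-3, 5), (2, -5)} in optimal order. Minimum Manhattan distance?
23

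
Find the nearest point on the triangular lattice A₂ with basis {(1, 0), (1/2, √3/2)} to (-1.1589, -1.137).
(-1.5, -0.866)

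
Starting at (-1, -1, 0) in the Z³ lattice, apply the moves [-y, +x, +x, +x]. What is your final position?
(2, -2, 0)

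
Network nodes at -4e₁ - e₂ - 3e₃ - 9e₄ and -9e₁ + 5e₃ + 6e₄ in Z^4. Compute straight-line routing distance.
17.7482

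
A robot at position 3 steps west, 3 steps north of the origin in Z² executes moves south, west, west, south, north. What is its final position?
(-5, 2)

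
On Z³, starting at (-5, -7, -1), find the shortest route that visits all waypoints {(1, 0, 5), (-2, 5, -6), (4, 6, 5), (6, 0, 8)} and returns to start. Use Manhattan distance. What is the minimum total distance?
76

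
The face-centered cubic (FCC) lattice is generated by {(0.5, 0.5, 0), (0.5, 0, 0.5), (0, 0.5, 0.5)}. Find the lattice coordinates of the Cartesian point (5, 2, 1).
6b₁ + 4b₂ - 2b₃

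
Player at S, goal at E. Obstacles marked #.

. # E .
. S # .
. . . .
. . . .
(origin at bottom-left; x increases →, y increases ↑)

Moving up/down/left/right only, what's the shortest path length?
6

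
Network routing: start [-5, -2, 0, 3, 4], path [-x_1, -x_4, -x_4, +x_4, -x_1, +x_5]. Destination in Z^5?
(-7, -2, 0, 2, 5)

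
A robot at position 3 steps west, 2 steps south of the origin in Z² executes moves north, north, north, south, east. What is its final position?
(-2, 0)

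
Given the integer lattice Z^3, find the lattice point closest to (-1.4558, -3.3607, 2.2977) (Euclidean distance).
(-1, -3, 2)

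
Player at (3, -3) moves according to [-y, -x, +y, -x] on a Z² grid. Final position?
(1, -3)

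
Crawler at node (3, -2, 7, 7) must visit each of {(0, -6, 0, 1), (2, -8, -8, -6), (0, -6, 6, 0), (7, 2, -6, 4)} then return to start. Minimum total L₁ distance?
92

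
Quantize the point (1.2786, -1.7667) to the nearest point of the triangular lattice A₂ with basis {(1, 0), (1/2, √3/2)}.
(1, -1.732)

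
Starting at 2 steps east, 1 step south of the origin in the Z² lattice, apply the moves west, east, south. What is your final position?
(2, -2)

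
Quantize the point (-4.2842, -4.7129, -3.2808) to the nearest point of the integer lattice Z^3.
(-4, -5, -3)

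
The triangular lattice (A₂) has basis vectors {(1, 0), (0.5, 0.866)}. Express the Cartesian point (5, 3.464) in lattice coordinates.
3b₁ + 4b₂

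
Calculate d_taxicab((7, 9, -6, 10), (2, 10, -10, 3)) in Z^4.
17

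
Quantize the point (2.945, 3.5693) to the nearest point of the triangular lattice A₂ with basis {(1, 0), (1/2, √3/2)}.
(3, 3.464)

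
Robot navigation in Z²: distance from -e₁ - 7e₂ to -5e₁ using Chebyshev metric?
7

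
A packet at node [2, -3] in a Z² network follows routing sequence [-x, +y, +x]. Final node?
(2, -2)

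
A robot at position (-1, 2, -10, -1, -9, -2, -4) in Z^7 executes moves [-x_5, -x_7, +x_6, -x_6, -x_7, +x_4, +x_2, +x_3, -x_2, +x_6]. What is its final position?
(-1, 2, -9, 0, -10, -1, -6)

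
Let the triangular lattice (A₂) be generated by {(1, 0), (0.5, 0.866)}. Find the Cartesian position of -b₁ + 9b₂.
(3.5, 7.794)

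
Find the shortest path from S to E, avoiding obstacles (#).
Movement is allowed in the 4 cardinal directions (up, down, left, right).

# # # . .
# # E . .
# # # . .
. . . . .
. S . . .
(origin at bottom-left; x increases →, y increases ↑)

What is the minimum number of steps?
6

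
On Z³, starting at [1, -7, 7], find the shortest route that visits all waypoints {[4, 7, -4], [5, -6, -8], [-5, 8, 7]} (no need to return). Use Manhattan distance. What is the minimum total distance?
59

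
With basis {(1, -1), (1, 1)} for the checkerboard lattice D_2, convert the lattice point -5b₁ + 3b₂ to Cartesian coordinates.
(-2, 8)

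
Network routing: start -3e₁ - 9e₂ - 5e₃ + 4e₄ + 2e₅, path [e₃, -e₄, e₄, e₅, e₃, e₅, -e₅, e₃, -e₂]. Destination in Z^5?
(-3, -10, -2, 4, 3)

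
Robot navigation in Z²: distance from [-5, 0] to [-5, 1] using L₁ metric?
1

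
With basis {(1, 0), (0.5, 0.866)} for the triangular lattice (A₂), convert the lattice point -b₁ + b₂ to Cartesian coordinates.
(-0.5, 0.866)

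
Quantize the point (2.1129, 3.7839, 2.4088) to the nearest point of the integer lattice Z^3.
(2, 4, 2)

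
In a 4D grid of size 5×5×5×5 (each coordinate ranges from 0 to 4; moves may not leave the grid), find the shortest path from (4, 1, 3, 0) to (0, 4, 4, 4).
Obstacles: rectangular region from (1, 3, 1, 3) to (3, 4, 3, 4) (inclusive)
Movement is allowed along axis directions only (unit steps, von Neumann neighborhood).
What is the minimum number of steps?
12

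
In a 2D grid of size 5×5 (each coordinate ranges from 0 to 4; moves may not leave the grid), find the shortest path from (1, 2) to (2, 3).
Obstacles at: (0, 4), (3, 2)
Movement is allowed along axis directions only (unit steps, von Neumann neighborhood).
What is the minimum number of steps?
2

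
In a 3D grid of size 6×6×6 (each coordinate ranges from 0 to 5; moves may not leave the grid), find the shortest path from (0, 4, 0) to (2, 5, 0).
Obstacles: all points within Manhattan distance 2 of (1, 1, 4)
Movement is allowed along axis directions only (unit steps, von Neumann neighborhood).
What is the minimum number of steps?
3
(one shortest path: (0, 4, 0) → (1, 4, 0) → (2, 4, 0) → (2, 5, 0))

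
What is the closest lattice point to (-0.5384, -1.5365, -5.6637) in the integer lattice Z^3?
(-1, -2, -6)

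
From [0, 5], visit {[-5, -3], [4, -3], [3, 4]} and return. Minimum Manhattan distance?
34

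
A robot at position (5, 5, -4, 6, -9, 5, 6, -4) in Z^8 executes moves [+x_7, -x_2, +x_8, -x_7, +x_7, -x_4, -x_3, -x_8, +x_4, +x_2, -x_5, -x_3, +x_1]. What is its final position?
(6, 5, -6, 6, -10, 5, 7, -4)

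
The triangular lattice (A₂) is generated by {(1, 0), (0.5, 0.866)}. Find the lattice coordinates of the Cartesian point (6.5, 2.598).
5b₁ + 3b₂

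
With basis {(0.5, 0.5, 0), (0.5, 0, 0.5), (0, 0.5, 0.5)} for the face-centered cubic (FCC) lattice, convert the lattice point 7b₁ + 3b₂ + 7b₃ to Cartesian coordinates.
(5, 7, 5)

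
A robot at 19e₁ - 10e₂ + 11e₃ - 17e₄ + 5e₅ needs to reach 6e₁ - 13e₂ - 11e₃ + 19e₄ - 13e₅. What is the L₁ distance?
92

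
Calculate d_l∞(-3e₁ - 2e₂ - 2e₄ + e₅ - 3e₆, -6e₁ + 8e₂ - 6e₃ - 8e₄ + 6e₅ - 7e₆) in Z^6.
10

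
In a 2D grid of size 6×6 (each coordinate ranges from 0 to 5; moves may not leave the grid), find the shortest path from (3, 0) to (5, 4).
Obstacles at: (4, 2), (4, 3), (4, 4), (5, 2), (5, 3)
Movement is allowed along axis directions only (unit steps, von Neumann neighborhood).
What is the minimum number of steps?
8
(one shortest path: (3, 0) → (3, 1) → (3, 2) → (3, 3) → (3, 4) → (3, 5) → (4, 5) → (5, 5) → (5, 4))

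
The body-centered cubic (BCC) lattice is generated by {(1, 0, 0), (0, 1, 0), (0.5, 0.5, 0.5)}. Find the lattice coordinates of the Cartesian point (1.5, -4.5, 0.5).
b₁ - 5b₂ + b₃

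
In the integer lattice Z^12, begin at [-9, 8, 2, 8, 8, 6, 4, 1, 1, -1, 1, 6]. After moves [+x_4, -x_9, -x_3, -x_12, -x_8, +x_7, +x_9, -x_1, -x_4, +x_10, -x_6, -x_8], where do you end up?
(-10, 8, 1, 8, 8, 5, 5, -1, 1, 0, 1, 5)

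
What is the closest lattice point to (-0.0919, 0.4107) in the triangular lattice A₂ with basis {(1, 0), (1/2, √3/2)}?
(0, 0)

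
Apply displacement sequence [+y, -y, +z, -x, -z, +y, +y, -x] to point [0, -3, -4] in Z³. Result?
(-2, -1, -4)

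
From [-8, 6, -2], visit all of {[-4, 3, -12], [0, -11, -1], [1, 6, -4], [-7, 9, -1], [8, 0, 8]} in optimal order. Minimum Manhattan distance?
90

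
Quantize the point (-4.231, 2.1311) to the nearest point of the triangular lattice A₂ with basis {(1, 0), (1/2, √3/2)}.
(-4, 1.732)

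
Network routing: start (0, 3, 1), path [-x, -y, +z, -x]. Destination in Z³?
(-2, 2, 2)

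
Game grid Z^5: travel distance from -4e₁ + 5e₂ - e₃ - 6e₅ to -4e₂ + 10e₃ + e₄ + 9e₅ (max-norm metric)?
15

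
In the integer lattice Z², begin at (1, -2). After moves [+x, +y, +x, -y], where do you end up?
(3, -2)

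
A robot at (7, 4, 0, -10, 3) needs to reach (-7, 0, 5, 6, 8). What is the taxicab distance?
44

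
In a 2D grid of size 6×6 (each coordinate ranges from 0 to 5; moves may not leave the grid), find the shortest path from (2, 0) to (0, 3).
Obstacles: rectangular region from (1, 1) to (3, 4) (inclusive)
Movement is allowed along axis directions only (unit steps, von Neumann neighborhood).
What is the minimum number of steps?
5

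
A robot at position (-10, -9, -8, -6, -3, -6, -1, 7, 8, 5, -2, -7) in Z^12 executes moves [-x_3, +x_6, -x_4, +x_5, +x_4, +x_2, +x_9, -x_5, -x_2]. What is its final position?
(-10, -9, -9, -6, -3, -5, -1, 7, 9, 5, -2, -7)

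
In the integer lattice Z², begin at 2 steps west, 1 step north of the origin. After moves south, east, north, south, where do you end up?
(-1, 0)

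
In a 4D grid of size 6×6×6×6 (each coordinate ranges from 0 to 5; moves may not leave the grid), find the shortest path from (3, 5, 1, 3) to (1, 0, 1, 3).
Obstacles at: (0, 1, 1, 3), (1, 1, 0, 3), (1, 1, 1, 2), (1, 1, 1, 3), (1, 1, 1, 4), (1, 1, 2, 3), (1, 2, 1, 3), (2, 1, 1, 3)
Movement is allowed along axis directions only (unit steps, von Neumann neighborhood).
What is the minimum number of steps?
7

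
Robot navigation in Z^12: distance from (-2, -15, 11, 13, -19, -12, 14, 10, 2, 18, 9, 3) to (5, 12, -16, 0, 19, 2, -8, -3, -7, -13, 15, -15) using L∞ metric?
38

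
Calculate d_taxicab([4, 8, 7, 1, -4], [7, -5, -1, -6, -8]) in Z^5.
35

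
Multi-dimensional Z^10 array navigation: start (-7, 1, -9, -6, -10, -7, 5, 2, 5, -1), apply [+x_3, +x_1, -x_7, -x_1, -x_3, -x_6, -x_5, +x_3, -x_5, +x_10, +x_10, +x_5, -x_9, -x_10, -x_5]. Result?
(-7, 1, -8, -6, -12, -8, 4, 2, 4, 0)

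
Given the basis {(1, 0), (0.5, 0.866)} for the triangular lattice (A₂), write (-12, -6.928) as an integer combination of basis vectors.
-8b₁ - 8b₂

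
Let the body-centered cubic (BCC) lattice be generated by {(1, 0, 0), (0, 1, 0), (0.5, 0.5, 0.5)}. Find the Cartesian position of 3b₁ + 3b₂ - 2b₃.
(2, 2, -1)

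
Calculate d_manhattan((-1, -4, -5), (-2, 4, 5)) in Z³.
19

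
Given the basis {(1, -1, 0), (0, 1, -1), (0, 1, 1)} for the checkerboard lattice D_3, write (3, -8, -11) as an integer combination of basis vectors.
3b₁ + 3b₂ - 8b₃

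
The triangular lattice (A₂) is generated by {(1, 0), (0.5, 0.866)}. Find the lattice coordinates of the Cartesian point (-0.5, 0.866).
-b₁ + b₂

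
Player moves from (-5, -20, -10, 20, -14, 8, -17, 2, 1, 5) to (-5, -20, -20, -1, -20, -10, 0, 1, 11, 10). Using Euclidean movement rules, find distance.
36.2767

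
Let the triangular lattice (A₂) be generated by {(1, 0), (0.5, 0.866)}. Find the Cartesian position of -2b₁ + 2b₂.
(-1, 1.732)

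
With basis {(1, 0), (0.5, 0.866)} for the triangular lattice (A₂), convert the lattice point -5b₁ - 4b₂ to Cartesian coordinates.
(-7, -3.464)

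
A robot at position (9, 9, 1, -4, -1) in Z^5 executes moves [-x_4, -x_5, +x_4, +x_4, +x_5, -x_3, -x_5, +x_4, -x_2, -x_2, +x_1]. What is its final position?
(10, 7, 0, -2, -2)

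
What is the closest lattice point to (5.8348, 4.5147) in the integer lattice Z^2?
(6, 5)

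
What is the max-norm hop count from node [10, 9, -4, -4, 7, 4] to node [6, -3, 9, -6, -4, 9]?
13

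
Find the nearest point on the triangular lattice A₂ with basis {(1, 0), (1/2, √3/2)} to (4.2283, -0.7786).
(4.5, -0.866)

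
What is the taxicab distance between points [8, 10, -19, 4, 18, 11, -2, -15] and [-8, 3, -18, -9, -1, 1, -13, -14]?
78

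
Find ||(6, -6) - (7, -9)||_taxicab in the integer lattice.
4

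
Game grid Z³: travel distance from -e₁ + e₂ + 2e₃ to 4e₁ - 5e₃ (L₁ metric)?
13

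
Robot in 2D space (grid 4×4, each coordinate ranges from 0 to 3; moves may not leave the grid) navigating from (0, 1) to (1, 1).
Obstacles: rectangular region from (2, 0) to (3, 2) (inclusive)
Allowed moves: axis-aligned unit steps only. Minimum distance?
1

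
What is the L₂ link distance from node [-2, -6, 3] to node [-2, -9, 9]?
6.7082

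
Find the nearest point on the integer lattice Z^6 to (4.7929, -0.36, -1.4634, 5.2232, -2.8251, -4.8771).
(5, 0, -1, 5, -3, -5)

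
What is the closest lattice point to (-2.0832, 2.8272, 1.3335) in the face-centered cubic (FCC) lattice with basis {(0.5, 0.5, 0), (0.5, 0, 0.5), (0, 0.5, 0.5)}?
(-2, 2.5, 1.5)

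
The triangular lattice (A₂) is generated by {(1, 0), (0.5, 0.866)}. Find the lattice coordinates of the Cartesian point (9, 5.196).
6b₁ + 6b₂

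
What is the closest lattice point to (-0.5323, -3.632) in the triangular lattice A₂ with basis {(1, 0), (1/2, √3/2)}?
(-1, -3.464)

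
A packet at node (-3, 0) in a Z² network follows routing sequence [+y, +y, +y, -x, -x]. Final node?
(-5, 3)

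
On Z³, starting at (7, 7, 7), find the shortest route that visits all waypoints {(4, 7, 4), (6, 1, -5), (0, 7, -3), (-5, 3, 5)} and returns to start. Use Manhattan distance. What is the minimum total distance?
70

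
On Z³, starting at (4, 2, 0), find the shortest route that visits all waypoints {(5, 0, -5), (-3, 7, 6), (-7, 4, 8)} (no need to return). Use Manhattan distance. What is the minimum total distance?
43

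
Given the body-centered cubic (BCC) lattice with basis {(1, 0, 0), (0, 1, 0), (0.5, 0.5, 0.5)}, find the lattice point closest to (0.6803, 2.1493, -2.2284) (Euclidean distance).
(1, 2, -2)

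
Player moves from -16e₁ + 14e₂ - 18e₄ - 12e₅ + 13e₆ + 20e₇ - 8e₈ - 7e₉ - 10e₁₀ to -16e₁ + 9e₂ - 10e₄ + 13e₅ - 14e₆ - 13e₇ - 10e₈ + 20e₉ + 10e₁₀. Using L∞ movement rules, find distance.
33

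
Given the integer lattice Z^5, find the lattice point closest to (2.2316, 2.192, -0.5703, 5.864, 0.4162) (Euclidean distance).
(2, 2, -1, 6, 0)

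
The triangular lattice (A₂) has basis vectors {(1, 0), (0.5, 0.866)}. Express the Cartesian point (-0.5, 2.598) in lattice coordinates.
-2b₁ + 3b₂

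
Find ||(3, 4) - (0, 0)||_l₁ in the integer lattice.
7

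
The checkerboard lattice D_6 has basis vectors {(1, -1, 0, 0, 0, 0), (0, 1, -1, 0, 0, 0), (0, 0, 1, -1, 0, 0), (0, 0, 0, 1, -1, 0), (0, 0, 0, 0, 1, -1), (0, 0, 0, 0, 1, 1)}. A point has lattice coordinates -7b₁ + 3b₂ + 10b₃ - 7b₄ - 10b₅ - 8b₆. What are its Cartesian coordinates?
(-7, 10, 7, -17, -11, 2)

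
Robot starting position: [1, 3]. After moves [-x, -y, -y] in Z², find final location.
(0, 1)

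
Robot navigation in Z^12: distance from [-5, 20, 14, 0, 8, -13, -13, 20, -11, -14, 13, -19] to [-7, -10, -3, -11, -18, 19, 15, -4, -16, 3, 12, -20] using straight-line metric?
68.4836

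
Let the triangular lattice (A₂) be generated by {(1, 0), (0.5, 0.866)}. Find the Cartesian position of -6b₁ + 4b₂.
(-4, 3.464)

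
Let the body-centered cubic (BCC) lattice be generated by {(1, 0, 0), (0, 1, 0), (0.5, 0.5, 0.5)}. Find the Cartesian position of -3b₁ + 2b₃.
(-2, 1, 1)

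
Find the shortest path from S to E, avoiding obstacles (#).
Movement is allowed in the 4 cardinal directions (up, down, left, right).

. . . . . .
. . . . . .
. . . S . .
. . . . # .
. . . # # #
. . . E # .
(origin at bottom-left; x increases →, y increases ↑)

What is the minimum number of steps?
5
(one shortest path: (3, 3) → (2, 3) → (2, 2) → (2, 1) → (2, 0) → (3, 0))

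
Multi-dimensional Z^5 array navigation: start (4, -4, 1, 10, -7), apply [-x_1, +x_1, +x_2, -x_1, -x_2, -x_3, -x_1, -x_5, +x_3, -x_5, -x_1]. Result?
(1, -4, 1, 10, -9)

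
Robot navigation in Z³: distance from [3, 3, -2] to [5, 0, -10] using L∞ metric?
8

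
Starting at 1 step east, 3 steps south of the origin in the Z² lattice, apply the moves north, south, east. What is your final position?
(2, -3)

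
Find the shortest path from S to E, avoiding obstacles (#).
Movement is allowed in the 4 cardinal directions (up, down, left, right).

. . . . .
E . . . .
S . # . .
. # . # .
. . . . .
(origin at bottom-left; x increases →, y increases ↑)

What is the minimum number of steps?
1
(one shortest path: (0, 2) → (0, 3))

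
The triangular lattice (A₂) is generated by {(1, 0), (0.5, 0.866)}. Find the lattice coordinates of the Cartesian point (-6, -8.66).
-b₁ - 10b₂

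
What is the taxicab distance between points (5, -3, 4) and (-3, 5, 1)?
19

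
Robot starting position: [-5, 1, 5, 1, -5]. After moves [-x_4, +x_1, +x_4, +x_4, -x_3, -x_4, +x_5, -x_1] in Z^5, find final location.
(-5, 1, 4, 1, -4)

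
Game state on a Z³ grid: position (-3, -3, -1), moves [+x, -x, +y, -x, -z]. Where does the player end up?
(-4, -2, -2)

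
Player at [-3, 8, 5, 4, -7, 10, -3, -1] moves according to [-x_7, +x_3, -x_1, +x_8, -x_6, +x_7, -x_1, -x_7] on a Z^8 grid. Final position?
(-5, 8, 6, 4, -7, 9, -4, 0)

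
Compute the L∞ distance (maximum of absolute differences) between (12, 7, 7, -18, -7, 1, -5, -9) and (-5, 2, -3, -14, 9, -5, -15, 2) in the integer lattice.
17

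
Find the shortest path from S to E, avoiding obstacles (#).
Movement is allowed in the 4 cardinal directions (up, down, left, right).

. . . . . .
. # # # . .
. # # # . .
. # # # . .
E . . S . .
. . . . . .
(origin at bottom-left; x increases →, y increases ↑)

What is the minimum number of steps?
3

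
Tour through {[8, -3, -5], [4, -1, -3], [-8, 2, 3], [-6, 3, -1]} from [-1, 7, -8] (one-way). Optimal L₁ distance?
52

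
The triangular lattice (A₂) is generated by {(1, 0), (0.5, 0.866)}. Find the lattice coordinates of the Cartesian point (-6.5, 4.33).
-9b₁ + 5b₂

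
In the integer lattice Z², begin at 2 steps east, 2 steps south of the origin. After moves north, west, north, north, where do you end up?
(1, 1)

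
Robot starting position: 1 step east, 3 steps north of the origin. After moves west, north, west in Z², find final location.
(-1, 4)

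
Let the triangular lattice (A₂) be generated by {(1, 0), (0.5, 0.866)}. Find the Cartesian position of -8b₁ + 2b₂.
(-7, 1.732)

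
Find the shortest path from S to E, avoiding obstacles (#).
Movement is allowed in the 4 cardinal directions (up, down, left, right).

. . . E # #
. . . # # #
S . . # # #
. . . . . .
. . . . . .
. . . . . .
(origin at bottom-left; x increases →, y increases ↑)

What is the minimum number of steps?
5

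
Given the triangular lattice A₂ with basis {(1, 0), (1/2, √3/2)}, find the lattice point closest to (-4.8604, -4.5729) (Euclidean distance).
(-4.5, -4.33)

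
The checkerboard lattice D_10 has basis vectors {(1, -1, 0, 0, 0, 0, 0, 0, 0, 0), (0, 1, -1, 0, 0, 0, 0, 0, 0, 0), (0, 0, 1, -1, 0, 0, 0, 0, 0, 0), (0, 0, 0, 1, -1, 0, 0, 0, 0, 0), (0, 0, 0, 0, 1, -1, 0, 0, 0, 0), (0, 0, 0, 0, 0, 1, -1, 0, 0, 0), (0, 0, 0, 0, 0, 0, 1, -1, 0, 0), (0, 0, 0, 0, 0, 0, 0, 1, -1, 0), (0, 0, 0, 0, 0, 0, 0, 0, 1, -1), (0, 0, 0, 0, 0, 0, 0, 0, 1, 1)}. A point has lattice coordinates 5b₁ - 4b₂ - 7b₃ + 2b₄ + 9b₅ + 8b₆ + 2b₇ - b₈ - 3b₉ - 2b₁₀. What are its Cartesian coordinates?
(5, -9, -3, 9, 7, -1, -6, -3, -4, 1)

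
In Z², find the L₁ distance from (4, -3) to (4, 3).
6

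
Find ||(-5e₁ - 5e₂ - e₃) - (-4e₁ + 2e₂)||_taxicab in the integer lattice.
9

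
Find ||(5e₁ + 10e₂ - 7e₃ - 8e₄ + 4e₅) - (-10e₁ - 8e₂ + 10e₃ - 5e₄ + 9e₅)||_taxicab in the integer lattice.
58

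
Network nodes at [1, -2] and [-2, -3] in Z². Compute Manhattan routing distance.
4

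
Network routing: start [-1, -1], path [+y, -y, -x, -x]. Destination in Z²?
(-3, -1)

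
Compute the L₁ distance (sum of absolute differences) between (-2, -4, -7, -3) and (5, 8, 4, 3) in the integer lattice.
36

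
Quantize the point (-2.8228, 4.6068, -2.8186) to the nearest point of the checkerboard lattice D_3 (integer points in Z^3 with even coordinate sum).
(-3, 4, -3)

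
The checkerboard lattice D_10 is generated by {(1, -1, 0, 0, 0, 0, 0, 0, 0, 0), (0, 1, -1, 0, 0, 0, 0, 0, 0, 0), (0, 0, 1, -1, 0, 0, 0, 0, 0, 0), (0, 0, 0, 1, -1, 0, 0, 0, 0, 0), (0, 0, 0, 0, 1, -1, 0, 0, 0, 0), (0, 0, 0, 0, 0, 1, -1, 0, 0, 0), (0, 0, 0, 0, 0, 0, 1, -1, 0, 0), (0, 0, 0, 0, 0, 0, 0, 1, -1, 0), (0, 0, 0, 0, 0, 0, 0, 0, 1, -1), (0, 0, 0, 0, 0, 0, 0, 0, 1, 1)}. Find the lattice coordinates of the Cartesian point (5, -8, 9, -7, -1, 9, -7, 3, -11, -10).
5b₁ - 3b₂ + 6b₃ - b₄ - 2b₅ + 7b₆ + 3b₈ + b₉ - 9b₁₀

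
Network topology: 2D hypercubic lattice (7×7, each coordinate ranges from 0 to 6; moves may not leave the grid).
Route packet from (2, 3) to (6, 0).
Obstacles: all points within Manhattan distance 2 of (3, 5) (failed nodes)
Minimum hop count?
7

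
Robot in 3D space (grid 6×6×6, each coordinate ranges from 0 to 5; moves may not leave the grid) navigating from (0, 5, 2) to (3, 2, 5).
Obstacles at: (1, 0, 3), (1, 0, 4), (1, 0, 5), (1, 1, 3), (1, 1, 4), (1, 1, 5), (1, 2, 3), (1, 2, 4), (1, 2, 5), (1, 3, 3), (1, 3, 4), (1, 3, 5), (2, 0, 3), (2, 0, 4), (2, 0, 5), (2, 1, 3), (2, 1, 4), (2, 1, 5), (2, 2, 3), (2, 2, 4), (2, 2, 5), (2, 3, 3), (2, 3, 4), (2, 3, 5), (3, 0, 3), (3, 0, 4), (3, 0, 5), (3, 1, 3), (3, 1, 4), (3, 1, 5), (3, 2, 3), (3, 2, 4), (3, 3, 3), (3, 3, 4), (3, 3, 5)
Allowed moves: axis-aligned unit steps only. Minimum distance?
11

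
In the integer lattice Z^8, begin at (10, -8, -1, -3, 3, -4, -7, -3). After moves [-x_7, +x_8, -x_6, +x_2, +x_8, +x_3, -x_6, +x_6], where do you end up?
(10, -7, 0, -3, 3, -5, -8, -1)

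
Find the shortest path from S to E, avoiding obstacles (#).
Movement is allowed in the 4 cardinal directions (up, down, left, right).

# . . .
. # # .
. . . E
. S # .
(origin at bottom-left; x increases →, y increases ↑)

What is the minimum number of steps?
3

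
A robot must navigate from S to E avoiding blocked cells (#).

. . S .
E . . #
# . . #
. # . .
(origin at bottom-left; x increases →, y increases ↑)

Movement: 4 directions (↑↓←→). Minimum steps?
3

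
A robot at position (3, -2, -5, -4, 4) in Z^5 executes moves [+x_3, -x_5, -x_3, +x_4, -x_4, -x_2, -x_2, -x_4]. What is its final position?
(3, -4, -5, -5, 3)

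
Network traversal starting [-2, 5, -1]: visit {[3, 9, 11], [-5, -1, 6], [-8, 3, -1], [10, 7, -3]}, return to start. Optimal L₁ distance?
84
(one optimal route: (-2, 5, -1) → (-8, 3, -1) → (-5, -1, 6) → (3, 9, 11) → (10, 7, -3) → (-2, 5, -1))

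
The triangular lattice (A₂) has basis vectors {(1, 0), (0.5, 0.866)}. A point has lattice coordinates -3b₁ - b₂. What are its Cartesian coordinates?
(-3.5, -0.866)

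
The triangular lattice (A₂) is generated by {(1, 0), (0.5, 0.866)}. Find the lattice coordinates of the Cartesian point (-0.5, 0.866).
-b₁ + b₂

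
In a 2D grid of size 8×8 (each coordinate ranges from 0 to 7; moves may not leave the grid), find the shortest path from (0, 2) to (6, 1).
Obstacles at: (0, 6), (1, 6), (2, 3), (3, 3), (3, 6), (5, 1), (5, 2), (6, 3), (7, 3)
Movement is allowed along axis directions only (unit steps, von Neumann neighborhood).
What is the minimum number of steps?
9
(one shortest path: (0, 2) → (1, 2) → (2, 2) → (3, 2) → (4, 2) → (4, 1) → (4, 0) → (5, 0) → (6, 0) → (6, 1))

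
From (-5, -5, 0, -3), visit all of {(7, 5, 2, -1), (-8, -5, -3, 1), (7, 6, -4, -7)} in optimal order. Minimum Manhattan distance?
55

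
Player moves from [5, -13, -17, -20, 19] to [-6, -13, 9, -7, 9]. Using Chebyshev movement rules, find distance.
26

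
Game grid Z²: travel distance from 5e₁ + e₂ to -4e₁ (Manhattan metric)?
10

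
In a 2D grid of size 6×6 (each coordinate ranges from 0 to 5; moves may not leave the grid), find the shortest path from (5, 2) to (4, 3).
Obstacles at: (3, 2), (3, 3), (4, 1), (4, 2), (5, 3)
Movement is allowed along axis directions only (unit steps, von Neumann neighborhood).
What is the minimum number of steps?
12
(one shortest path: (5, 2) → (5, 1) → (5, 0) → (4, 0) → (3, 0) → (2, 0) → (2, 1) → (2, 2) → (2, 3) → (2, 4) → (3, 4) → (4, 4) → (4, 3))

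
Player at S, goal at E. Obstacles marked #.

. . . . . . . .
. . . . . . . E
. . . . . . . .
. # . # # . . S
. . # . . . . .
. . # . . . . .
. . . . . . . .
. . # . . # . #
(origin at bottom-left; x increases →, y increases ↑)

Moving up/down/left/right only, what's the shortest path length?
2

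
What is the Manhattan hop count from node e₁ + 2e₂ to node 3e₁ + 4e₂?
4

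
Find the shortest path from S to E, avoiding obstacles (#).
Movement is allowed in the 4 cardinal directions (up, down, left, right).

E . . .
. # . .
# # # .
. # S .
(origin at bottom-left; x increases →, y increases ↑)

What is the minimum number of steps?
7
(one shortest path: (2, 0) → (3, 0) → (3, 1) → (3, 2) → (2, 2) → (2, 3) → (1, 3) → (0, 3))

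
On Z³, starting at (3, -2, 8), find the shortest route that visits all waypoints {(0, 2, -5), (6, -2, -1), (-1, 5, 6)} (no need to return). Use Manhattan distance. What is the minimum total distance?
41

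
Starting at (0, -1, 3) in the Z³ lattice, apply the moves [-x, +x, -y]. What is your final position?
(0, -2, 3)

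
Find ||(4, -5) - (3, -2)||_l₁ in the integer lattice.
4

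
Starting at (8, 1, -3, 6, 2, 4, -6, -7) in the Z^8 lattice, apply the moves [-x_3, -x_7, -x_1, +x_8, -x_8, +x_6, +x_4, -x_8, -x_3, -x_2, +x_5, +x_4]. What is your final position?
(7, 0, -5, 8, 3, 5, -7, -8)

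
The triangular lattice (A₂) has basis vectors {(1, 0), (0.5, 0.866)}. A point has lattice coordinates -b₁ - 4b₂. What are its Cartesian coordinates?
(-3, -3.464)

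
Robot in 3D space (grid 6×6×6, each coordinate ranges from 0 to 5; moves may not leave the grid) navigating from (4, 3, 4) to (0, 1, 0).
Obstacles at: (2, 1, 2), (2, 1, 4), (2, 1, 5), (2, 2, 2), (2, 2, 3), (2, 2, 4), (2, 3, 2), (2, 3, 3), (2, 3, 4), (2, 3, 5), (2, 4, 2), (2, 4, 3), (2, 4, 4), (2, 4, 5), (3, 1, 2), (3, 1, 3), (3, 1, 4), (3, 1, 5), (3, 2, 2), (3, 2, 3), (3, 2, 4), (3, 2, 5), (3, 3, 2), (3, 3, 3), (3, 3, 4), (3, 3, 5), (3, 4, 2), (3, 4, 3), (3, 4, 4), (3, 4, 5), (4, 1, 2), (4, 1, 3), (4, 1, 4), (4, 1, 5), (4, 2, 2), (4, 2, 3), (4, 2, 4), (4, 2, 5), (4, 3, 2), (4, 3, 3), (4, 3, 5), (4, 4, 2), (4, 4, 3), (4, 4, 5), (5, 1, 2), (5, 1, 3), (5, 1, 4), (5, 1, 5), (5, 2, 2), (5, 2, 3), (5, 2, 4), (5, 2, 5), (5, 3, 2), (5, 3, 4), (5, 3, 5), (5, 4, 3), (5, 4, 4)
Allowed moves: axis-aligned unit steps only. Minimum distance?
14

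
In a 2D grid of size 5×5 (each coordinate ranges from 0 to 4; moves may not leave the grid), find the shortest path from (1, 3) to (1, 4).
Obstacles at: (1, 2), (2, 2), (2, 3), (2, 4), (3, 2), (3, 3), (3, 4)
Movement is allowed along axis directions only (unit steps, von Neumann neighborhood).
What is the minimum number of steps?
1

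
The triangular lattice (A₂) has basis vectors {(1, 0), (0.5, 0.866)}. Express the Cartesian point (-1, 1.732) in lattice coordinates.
-2b₁ + 2b₂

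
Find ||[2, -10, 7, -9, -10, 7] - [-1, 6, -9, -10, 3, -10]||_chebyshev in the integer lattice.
17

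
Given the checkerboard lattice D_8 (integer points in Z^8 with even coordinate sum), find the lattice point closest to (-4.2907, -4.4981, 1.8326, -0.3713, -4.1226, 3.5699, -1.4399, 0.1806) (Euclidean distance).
(-4, -5, 2, 0, -4, 4, -1, 0)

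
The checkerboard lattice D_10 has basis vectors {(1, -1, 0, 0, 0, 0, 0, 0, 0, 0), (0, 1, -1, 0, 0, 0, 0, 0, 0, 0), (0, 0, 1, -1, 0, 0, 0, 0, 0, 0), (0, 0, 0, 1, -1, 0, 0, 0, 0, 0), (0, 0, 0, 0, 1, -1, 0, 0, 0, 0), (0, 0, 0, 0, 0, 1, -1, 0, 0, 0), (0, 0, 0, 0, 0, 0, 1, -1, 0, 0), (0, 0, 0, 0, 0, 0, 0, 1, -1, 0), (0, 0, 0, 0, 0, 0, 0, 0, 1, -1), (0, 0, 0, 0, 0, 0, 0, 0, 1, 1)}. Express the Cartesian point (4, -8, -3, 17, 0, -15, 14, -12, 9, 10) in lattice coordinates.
4b₁ - 4b₂ - 7b₃ + 10b₄ + 10b₅ - 5b₆ + 9b₇ - 3b₈ - 2b₉ + 8b₁₀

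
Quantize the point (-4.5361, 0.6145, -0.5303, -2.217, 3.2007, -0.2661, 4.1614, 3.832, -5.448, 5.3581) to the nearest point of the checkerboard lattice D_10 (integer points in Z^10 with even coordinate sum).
(-5, 1, -1, -2, 3, 0, 4, 4, -5, 5)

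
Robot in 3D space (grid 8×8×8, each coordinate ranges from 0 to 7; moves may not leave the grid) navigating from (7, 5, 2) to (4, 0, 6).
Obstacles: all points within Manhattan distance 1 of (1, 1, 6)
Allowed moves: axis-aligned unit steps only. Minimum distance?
12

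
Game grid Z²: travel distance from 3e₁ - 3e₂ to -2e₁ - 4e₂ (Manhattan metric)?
6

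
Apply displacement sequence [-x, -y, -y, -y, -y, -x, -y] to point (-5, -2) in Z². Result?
(-7, -7)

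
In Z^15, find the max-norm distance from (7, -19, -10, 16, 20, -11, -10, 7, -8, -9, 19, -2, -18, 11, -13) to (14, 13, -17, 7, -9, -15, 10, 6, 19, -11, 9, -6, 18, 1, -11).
36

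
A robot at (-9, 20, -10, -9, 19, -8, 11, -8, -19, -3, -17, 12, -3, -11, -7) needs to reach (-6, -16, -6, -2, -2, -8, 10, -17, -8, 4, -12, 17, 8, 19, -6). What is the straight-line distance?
55.9911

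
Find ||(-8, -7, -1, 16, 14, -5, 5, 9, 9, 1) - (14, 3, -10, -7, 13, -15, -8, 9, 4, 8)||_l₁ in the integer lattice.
100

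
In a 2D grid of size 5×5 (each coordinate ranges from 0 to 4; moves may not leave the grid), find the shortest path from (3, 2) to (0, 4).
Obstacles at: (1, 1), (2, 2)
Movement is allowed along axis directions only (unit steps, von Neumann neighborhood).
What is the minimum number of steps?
5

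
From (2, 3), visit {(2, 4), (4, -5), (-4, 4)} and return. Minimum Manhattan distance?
34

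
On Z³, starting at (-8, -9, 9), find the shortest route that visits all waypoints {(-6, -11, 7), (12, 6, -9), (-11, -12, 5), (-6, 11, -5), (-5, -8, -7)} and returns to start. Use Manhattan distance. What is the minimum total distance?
132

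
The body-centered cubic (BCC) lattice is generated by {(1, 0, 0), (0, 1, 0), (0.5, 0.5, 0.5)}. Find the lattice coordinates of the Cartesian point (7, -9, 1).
6b₁ - 10b₂ + 2b₃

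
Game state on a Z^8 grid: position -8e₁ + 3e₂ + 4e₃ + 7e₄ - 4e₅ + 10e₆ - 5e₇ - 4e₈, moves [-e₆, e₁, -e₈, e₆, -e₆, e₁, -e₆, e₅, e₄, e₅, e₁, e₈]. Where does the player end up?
(-5, 3, 4, 8, -2, 8, -5, -4)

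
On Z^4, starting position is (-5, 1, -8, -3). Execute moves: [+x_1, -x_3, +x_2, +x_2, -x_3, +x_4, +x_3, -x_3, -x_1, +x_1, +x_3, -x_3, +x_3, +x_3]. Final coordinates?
(-4, 3, -8, -2)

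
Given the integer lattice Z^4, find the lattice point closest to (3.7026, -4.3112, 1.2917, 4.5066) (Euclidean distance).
(4, -4, 1, 5)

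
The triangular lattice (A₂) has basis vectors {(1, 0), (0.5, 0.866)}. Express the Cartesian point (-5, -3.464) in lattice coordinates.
-3b₁ - 4b₂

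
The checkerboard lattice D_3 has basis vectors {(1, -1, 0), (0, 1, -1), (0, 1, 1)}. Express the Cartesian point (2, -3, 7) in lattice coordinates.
2b₁ - 4b₂ + 3b₃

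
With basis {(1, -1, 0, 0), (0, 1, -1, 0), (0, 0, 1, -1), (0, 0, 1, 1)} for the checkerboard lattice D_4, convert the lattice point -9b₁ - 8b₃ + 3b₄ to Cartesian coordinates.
(-9, 9, -5, 11)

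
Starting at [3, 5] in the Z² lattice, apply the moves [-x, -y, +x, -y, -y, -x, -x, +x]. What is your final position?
(2, 2)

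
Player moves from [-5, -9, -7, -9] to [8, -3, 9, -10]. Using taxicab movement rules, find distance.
36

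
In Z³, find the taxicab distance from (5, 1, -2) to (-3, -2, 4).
17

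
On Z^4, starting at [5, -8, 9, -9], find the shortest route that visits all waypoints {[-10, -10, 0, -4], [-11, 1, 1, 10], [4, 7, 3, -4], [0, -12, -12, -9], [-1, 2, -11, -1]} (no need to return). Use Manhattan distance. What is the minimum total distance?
134
(one optimal route: (5, -8, 9, -9) → (4, 7, 3, -4) → (-1, 2, -11, -1) → (0, -12, -12, -9) → (-10, -10, 0, -4) → (-11, 1, 1, 10))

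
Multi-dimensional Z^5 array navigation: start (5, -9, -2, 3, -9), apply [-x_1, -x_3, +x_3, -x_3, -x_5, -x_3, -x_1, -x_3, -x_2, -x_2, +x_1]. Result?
(4, -11, -5, 3, -10)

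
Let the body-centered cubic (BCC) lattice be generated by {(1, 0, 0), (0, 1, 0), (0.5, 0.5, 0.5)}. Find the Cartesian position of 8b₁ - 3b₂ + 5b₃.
(10.5, -0.5, 2.5)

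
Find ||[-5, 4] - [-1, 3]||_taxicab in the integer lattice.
5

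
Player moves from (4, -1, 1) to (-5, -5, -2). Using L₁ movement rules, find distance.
16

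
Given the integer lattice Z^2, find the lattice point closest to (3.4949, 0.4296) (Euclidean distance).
(3, 0)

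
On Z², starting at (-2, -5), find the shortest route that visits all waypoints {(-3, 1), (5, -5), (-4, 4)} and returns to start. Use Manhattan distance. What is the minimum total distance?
36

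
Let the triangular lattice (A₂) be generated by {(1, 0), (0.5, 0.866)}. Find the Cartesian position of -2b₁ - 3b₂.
(-3.5, -2.598)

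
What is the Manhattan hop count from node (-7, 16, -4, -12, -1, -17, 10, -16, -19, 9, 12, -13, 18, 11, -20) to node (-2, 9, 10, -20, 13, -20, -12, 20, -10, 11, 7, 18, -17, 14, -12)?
202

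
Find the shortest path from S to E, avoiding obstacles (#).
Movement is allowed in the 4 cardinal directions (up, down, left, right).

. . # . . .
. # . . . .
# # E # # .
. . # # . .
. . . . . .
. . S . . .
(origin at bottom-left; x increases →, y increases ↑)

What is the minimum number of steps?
11
(one shortest path: (2, 0) → (3, 0) → (4, 0) → (5, 0) → (5, 1) → (5, 2) → (5, 3) → (5, 4) → (4, 4) → (3, 4) → (2, 4) → (2, 3))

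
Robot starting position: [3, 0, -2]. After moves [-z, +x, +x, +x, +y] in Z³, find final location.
(6, 1, -3)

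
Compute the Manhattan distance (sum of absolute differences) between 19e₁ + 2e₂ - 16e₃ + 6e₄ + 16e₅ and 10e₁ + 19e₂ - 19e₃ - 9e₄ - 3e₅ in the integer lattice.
63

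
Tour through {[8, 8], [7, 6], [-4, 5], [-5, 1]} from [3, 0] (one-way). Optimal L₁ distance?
29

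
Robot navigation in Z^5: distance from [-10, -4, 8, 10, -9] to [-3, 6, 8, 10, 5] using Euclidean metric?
18.5742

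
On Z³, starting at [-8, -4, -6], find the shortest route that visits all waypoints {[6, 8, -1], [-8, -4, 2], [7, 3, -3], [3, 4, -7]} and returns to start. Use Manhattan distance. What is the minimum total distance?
74
(one optimal route: (-8, -4, -6) → (-8, -4, 2) → (6, 8, -1) → (7, 3, -3) → (3, 4, -7) → (-8, -4, -6))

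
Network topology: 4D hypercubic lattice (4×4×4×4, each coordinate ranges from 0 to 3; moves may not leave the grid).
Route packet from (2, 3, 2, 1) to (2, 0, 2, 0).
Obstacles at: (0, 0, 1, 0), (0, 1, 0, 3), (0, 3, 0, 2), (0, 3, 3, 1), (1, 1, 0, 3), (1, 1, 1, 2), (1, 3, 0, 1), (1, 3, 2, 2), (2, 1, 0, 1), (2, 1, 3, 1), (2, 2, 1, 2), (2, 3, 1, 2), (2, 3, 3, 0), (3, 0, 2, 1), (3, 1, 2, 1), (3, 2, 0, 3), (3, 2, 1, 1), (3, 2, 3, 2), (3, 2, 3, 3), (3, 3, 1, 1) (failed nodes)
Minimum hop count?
4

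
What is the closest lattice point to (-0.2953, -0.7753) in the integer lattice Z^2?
(0, -1)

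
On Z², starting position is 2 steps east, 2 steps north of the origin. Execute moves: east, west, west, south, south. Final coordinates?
(1, 0)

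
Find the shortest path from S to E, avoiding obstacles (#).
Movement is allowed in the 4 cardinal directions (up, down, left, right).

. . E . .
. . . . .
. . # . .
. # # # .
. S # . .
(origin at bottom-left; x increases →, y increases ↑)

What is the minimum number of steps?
7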